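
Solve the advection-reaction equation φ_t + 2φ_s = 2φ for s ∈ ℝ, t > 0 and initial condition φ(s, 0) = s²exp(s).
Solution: Substitute φ = exp(s)u, i.e. u = exp(-s)φ.
By the product rule, φ_s = exp(s)(u_s + u), φ_t = exp(s)u_t.
Substituting into the PDE and dividing by exp(s): u_t + 2(u_s + u) = 2u.
The lower-order terms cancel, leaving the standard advection equation u_t + 2u_s = 0.
Initial data for u: u(s,0) = exp(-s)φ(s,0) = s².
Solve for u:
  By method of characteristics (waves move right with speed 2):
  Along characteristics s - 2t = const, u is constant, so u(s,t) = f(s - 2t) with f = u(·, 0).
Hence u(s,t) = s² - 4st + 4t².
Transform back: φ(s,t) = exp(s)u(s,t).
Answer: φ(s, t) = s²exp(s) - 4stexp(s) + 4t²exp(s)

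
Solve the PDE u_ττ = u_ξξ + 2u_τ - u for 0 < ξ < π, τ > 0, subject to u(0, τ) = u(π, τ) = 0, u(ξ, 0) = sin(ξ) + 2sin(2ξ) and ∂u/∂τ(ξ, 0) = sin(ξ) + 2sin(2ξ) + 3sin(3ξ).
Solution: Substitute u = exp(τ)w.
Then u_τ = exp(τ)(w_τ + w), u_ττ = exp(τ)(w_ττ + 2w_τ + w), u_ξξ = exp(τ)w_ξξ; substituting and dividing by exp(τ), the lower-order terms cancel: w_ττ = w_ξξ (standard wave equation).
Data for w: w(ξ,0) = u(ξ,0) = sin(ξ) + 2sin(2ξ); w_τ(ξ,0) = u_τ(ξ,0) - u(ξ,0) = 3sin(3ξ). The boundary conditions carry over: w(0,τ) = w(π,τ) = 0.
Separating variables: w = Σ [A_n cos(ω_n τ) + B_n sin(ω_n τ)] sin(nξ), ω_n = n. From ICs (B_n = velocity coefficient / ω_n): A_1=1, A_2=2, B_3=1.
So w(ξ,τ) = sin(ξ)cos(τ) + 2sin(2ξ)cos(2τ) + sin(3ξ)sin(3τ), and u(ξ,τ) = exp(τ)w(ξ,τ).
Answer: u(ξ, τ) = exp(τ)sin(ξ)cos(τ) + 2exp(τ)sin(2ξ)cos(2τ) + exp(τ)sin(3ξ)sin(3τ)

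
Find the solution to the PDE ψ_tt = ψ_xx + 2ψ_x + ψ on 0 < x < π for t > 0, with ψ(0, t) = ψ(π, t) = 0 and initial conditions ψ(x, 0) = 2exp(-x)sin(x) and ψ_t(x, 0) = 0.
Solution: Substitute ψ = exp(-x)u.
Then ψ_x = exp(-x)(u_x - u), ψ_xx = exp(-x)(u_xx - 2u_x + u), ψ_tt = exp(-x)u_tt; substituting and dividing by exp(-x), the lower-order terms cancel: u_tt = u_xx (standard wave equation).
Data for u: u(x,0) = exp(x)ψ(x,0) = 2sin(x); u_t(x,0) = exp(x)ψ_t(x,0) = 0. The boundary conditions carry over: u(0,t) = u(π,t) = 0.
Separating variables: u = Σ [A_n cos(ω_n t) + B_n sin(ω_n t)] sin(nx), ω_n = n. From ICs: A_1=2.
So u(x,t) = 2sin(x)cos(t), and ψ(x,t) = exp(-x)u(x,t).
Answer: ψ(x, t) = 2exp(-x)sin(x)cos(t)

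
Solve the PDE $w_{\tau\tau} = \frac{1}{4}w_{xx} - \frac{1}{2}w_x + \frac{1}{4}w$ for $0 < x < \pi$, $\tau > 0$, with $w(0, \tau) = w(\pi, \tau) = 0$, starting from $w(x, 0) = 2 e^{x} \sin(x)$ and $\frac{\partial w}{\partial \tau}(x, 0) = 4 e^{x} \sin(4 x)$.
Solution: Substitute $w = e^{x}u$, i.e. $u = e^{-x}w$.
By the product rule, $w_x = e^{x}(u_x + u)$, $w_{xx} = e^{x}(u_{xx} + 2u_x + u)$, $w_{\tau\tau} = e^{x}u_{\tau\tau}$.
Substituting into the PDE and dividing by $e^{x}$: $u_{\tau\tau} = \frac{1}{4}(u_{xx} + 2u_x + u) - \frac{1}{2}(u_x + u) + \frac{1}{4}u$.
The lower-order terms cancel, leaving the standard wave equation $u_{\tau\tau} = \frac{1}{4}u_{xx}$.
Initial data for $u$: $u(x,0) = e^{-x}w(x,0) = 2 \sin(x)$; $u_{\tau}(x,0) = e^{-x}w_{\tau}(x,0) = 4 \sin(4 x)$. The boundary conditions carry over: $u(0,\tau) = u(\pi,\tau) = 0$.
Solve for $u$:
  Using separation of variables $u = X(x)T(\tau)$:
  Eigenfunctions: $\sin(nx)$, $n = 1, 2, 3, \ldots$
  General solution: $u(x, \tau) = \sum [A_n \cos(n \tau/2) + B_n \sin(n \tau/2)] \sin(nx)$
  From $u(x,0) = 2 \sin(x)$: $A_1=2$. From $u_{\tau}(x,0) = 4 \sin(4 x)$, using $u_{\tau}(x,0) = \sum \omega_n B_n \sin(nx)$ with $\omega_n = n/2$: $B_4 = 4/2 = 2$.
Hence $u(x,\tau) = 2 \sin(x) \cos(\tau/2) + 2 \sin(4 x) \sin(2 \tau)$.
Transform back: $w(x,\tau) = e^{x}u(x,\tau)$.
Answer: $w(x, \tau) = 2 e^{x} \sin(2 \tau) \sin(4 x) + 2 e^{x} \sin(x) \cos(\tau/2)$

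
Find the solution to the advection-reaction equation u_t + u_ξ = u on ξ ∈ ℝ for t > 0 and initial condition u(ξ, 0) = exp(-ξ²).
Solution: Substitute u = exp(t)w, i.e. w = exp(-t)u.
By the product rule, u_t = exp(t)(w_t + w), u_ξ = exp(t)w_ξ.
Substituting into the PDE and dividing by exp(t): w_t + w + w_ξ = w.
The lower-order terms cancel, leaving the standard advection equation w_t + w_ξ = 0.
Initial data for w: w(ξ,0) = u(ξ,0) = exp(-ξ²).
Solve for w:
  By method of characteristics (waves move right with speed 1):
  Along characteristics ξ - t = const, w is constant, so w(ξ,t) = f(ξ - t) with f = w(·, 0).
Hence w(ξ,t) = exp(-(-t + ξ)²).
Transform back: u(ξ,t) = exp(t)w(ξ,t).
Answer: u(ξ, t) = exp(t)exp(-(-t + ξ)²)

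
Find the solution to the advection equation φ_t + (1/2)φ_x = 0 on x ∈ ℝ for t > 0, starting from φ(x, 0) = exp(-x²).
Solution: By method of characteristics (waves move right with speed 1/2):
Along characteristics x - (1/2)t = const, φ is constant, so φ(x,t) = f(x - (1/2)t) with f = φ(·, 0).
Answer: φ(x, t) = exp(-(-t/2 + x)²)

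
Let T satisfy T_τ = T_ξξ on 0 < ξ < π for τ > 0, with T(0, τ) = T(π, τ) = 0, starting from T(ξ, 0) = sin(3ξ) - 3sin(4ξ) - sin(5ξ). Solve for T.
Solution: Separating variables: T = Σ c_n exp(-n²τ) sin(nξ). From T(ξ,0) = sin(3ξ) - 3sin(4ξ) - sin(5ξ): c_3=1, c_4=-3, c_5=-1.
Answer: T(ξ, τ) = exp(-9τ)sin(3ξ) - 3exp(-16τ)sin(4ξ) - exp(-25τ)sin(5ξ)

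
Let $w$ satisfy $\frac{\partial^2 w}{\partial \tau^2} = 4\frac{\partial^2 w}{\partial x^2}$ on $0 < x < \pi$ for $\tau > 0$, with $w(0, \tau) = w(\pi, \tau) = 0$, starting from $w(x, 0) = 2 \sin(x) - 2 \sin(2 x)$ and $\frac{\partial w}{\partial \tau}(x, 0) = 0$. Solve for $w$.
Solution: Separating variables: $w = \sum [A_n \cos(\omega_n \tau) + B_n \sin(\omega_n \tau)] \sin(nx)$, $\omega_n = 2n$. From ICs: $A_1=2, A_2=-2$.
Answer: $w(x, \tau) = 2 \sin(x) \cos(2 \tau) - 2 \sin(2 x) \cos(4 \tau)$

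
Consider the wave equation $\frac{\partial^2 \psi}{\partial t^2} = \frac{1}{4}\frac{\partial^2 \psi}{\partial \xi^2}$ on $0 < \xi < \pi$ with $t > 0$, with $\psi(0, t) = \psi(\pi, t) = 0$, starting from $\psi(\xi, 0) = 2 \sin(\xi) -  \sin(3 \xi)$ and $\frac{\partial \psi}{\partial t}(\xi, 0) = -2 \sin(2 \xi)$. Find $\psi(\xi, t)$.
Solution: Separating variables: $\psi = \sum [A_n \cos(\omega_n t) + B_n \sin(\omega_n t)] \sin(n\xi)$, $\omega_n = n/2$. From ICs ($B_n$ = velocity coefficient / $\omega_n$): $A_1=2, A_3=-1, B_2=-2$.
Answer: $\psi(\xi, t) = 2 \sin(\xi) \cos(t/2) - 2 \sin(2 \xi) \sin(t) -  \sin(3 \xi) \cos(3 t/2)$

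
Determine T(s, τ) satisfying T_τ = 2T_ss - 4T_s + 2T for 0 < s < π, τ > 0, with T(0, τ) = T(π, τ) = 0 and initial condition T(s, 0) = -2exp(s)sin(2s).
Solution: Substitute T = exp(s)u, i.e. u = exp(-s)T.
By the product rule, T_s = exp(s)(u_s + u), T_ss = exp(s)(u_ss + 2u_s + u), T_τ = exp(s)u_τ.
Substituting into the PDE and dividing by exp(s): u_τ = 2(u_ss + 2u_s + u) - 4(u_s + u) + 2u.
The lower-order terms cancel, leaving the standard heat equation u_τ = 2u_ss.
Initial data for u: u(s,0) = exp(-s)T(s,0) = -2sin(2s). The boundary conditions carry over: u(0,τ) = u(π,τ) = 0.
Solve for u:
  Using separation of variables u = X(s)G(τ):
  Eigenfunctions: sin(ns), n = 1, 2, 3, ...
  General solution: u(s, τ) = Σ c_n sin(ns) exp(-2n² τ)
  Matching u(s,0) = -2sin(2s) term by term: c_2=-2.
Hence u(s,τ) = -2exp(-8τ)sin(2s).
Transform back: T(s,τ) = exp(s)u(s,τ).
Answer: T(s, τ) = -2exp(s)exp(-8τ)sin(2s)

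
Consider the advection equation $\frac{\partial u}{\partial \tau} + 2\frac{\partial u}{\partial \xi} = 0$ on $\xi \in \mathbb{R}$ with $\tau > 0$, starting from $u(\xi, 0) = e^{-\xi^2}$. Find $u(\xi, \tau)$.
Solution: By method of characteristics (waves move right with speed 2):
Along characteristics $\xi - 2\tau =$ const, $u$ is constant, so $u(\xi,\tau) = f(\xi - 2\tau)$ with $f = u( \cdot , 0)$.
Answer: $u(\xi, \tau) = e^{-(-2 \tau + \xi)^2}$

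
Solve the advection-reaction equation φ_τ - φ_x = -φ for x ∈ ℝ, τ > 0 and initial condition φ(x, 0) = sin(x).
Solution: Substitute φ = exp(-τ)u, i.e. u = exp(τ)φ.
By the product rule, φ_τ = exp(-τ)(u_τ - u), φ_x = exp(-τ)u_x.
Substituting into the PDE and dividing by exp(-τ): u_τ - u - u_x = -u.
The lower-order terms cancel, leaving the standard advection equation u_τ - u_x = 0.
Initial data for u: u(x,0) = φ(x,0) = sin(x).
Solve for u:
  By method of characteristics (waves move left with speed 1):
  Along characteristics x + τ = const, u is constant, so u(x,τ) = f(x + τ) with f = u(·, 0).
Hence u(x,τ) = sin(x + τ).
Transform back: φ(x,τ) = exp(-τ)u(x,τ).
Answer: φ(x, τ) = exp(-τ)sin(x + τ)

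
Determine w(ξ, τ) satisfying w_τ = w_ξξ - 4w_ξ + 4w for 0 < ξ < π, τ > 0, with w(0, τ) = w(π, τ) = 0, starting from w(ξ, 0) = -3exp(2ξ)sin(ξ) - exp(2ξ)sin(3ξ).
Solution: Substitute w = exp(2ξ)u.
Then w_ξ = exp(2ξ)(u_ξ + 2u), w_ξξ = exp(2ξ)(u_ξξ + 4u_ξ + 4u), w_τ = exp(2ξ)u_τ; substituting and dividing by exp(2ξ), the lower-order terms cancel: u_τ = u_ξξ (standard heat equation).
Data for u: u(ξ,0) = exp(-2ξ)w(ξ,0) = -3sin(ξ) - sin(3ξ). The boundary conditions carry over: u(0,τ) = u(π,τ) = 0.
Separating variables: u = Σ c_n exp(-n²τ) sin(nξ). From u(ξ,0) = -3sin(ξ) - sin(3ξ): c_1=-3, c_3=-1.
So u(ξ,τ) = -3exp(-τ)sin(ξ) - exp(-9τ)sin(3ξ), and w(ξ,τ) = exp(2ξ)u(ξ,τ).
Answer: w(ξ, τ) = -3exp(2ξ)exp(-τ)sin(ξ) - exp(2ξ)exp(-9τ)sin(3ξ)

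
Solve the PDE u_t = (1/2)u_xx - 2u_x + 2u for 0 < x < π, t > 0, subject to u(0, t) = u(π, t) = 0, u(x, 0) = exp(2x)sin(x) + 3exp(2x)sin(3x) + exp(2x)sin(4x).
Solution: Substitute u = exp(2x)w.
Then u_x = exp(2x)(w_x + 2w), u_xx = exp(2x)(w_xx + 4w_x + 4w), u_t = exp(2x)w_t; substituting and dividing by exp(2x), the lower-order terms cancel: w_t = (1/2)w_xx (standard heat equation).
Data for w: w(x,0) = exp(-2x)u(x,0) = sin(x) + 3sin(3x) + sin(4x). The boundary conditions carry over: w(0,t) = w(π,t) = 0.
Separating variables: w = Σ c_n exp(-n²t/2) sin(nx). From w(x,0) = sin(x) + 3sin(3x) + sin(4x): c_1=1, c_3=3, c_4=1.
So w(x,t) = exp(-8t)sin(4x) + exp(-t/2)sin(x) + 3exp(-9t/2)sin(3x), and u(x,t) = exp(2x)w(x,t).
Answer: u(x, t) = exp(-8t)exp(2x)sin(4x) + exp(-t/2)exp(2x)sin(x) + 3exp(-9t/2)exp(2x)sin(3x)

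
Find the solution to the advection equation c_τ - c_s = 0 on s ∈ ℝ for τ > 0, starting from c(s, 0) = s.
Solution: By method of characteristics (waves move left with speed 1):
Along characteristics s + τ = const, c is constant, so c(s,τ) = f(s + τ) with f = c(·, 0).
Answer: c(s, τ) = s + τ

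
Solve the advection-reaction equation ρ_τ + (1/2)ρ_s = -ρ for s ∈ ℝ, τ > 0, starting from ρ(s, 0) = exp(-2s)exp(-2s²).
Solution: Substitute ρ = exp(-2s)u, i.e. u = exp(2s)ρ.
By the product rule, ρ_s = exp(-2s)(u_s - 2u), ρ_τ = exp(-2s)u_τ.
Substituting into the PDE and dividing by exp(-2s): u_τ + (1/2)(u_s - 2u) = -u.
The lower-order terms cancel, leaving the standard advection equation u_τ + (1/2)u_s = 0.
Initial data for u: u(s,0) = exp(2s)ρ(s,0) = exp(-2s²).
Solve for u:
  By method of characteristics (waves move right with speed 1/2):
  Along characteristics s - (1/2)τ = const, u is constant, so u(s,τ) = f(s - (1/2)τ) with f = u(·, 0).
Hence u(s,τ) = exp(-2(s - τ/2)²).
Transform back: ρ(s,τ) = exp(-2s)u(s,τ).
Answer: ρ(s, τ) = exp(-2s)exp(-2(s - τ/2)²)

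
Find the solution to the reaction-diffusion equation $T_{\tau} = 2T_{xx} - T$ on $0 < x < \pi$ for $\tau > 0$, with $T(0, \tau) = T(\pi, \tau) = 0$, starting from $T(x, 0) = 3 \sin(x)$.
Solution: Substitute $T = e^{-\tau}u$, i.e. $u = e^{\tau}T$.
By the product rule, $T_{\tau} = e^{-\tau}(u_{\tau} - u)$, $T_{xx} = e^{-\tau}u_{xx}$.
Substituting into the PDE and dividing by $e^{-\tau}$: $u_{\tau} - u = 2u_{xx} - u$.
The lower-order terms cancel, leaving the standard heat equation $u_{\tau} = 2u_{xx}$.
Initial data for $u$: $u(x,0) = T(x,0) = 3 \sin(x)$. The boundary conditions carry over: $u(0,\tau) = u(\pi,\tau) = 0$.
Solve for $u$:
  Using separation of variables $u = X(x)G(\tau)$:
  Eigenfunctions: $\sin(nx)$, $n = 1, 2, 3, \ldots$
  General solution: $u(x, \tau) = \sum c_n \sin(nx) e^{-2n^2 \tau}$
  Matching $u(x,0) = 3 \sin(x)$ term by term: $c_1=3$.
Hence $u(x,\tau) = 3 e^{-2 \tau} \sin(x)$.
Transform back: $T(x,\tau) = e^{-\tau}u(x,\tau)$.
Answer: $T(x, \tau) = 3 e^{-3 \tau} \sin(x)$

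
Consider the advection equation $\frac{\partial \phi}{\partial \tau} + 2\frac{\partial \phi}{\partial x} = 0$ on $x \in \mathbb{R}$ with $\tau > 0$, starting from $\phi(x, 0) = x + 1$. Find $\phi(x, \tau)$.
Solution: By method of characteristics (waves move right with speed 2):
Along characteristics $x - 2\tau =$ const, $\phi$ is constant, so $\phi(x,\tau) = f(x - 2\tau)$ with $f = \phi( \cdot , 0)$.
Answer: $\phi(x, \tau) = -2 \tau + x + 1$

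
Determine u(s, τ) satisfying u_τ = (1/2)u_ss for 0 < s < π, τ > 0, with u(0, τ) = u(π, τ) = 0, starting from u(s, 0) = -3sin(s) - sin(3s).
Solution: Separating variables: u = Σ c_n exp(-n²τ/2) sin(ns). From u(s,0) = -3sin(s) - sin(3s): c_1=-3, c_3=-1.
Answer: u(s, τ) = -3exp(-τ/2)sin(s) - exp(-9τ/2)sin(3s)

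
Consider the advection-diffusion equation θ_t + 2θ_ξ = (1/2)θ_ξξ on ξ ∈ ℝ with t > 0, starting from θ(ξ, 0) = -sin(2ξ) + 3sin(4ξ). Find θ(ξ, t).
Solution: Moving frame: η = ξ - 2t, σ = t, θ = u(η,σ), so θ_t = u_σ - 2u_η and θ_ξξ = u_ηη.
Hence θ_t + 2θ_ξ = u_σ and the PDE becomes the heat equation u_σ = (1/2)u_ηη on η ∈ ℝ.
Initial data: u(η,0) = θ(η,0) = -sin(2η) + 3sin(4η). Each mode sin(nη) decays as exp(-n²σ/2) on ℝ, so u(η,σ) = Σ c_n exp(-n²σ/2) sin(nη) with c_2=-1, c_4=3: u(η,σ) = -exp(-2σ)sin(2η) + 3exp(-8σ)sin(4η).
Substituting back: θ(ξ,t) = u(ξ - 2t, t).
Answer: θ(ξ, t) = exp(-2t)sin(4t - 2ξ) - 3exp(-8t)sin(8t - 4ξ)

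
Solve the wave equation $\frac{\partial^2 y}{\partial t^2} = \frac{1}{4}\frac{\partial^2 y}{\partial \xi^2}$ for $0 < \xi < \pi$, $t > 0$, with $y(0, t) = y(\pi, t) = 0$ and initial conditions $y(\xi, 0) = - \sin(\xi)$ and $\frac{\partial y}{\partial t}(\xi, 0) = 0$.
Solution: Separating variables: $y = \sum [A_n \cos(\omega_n t) + B_n \sin(\omega_n t)] \sin(n\xi)$, $\omega_n = n/2$. From ICs: $A_1=-1$.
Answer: $y(\xi, t) = - \sin(\xi) \cos(t/2)$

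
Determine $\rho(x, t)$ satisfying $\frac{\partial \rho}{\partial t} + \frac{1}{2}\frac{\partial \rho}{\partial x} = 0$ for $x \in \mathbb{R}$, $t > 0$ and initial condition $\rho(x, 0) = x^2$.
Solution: By characteristics ($dx/dt = 1/2$), $\rho(x,t) = f(x - \frac{1}{2}t)$ with $f = \rho( \cdot , 0)$.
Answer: $\rho(x, t) = \frac{1}{4} t^2 -  t x + x^2$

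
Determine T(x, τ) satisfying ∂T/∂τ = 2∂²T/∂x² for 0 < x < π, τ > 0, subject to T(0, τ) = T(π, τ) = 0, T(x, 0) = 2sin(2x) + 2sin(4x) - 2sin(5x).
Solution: Separating variables: T = Σ c_n exp(-2n²τ) sin(nx). From T(x,0) = 2sin(2x) + 2sin(4x) - 2sin(5x): c_2=2, c_4=2, c_5=-2.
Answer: T(x, τ) = 2exp(-8τ)sin(2x) + 2exp(-32τ)sin(4x) - 2exp(-50τ)sin(5x)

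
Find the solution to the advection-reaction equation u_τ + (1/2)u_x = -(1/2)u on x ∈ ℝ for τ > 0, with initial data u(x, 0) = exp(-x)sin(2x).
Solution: Substitute u = exp(-x)w, i.e. w = exp(x)u.
By the product rule, u_x = exp(-x)(w_x - w), u_τ = exp(-x)w_τ.
Substituting into the PDE and dividing by exp(-x): w_τ + (1/2)(w_x - w) = -(1/2)w.
The lower-order terms cancel, leaving the standard advection equation w_τ + (1/2)w_x = 0.
Initial data for w: w(x,0) = exp(x)u(x,0) = sin(2x).
Solve for w:
  By method of characteristics (waves move right with speed 1/2):
  Along characteristics x - (1/2)τ = const, w is constant, so w(x,τ) = f(x - (1/2)τ) with f = w(·, 0).
Hence w(x,τ) = sin(2x - τ).
Transform back: u(x,τ) = exp(-x)w(x,τ).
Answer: u(x, τ) = exp(-x)sin(2x - τ)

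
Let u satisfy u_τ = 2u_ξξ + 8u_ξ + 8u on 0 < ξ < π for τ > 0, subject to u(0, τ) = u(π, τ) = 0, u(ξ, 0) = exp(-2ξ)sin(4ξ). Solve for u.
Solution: Substitute u = exp(-2ξ)w, i.e. w = exp(2ξ)u.
By the product rule, u_ξ = exp(-2ξ)(w_ξ - 2w), u_ξξ = exp(-2ξ)(w_ξξ - 4w_ξ + 4w), u_τ = exp(-2ξ)w_τ.
Substituting into the PDE and dividing by exp(-2ξ): w_τ = 2(w_ξξ - 4w_ξ + 4w) + 8(w_ξ - 2w) + 8w.
The lower-order terms cancel, leaving the standard heat equation w_τ = 2w_ξξ.
Initial data for w: w(ξ,0) = exp(2ξ)u(ξ,0) = sin(4ξ). The boundary conditions carry over: w(0,τ) = w(π,τ) = 0.
Solve for w:
  Using separation of variables w = X(ξ)T(τ):
  Eigenfunctions: sin(nξ), n = 1, 2, 3, ...
  General solution: w(ξ, τ) = Σ c_n sin(nξ) exp(-2n² τ)
  Matching w(ξ,0) = sin(4ξ) term by term: c_4=1.
Hence w(ξ,τ) = exp(-32τ)sin(4ξ).
Transform back: u(ξ,τ) = exp(-2ξ)w(ξ,τ).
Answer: u(ξ, τ) = exp(-2ξ)exp(-32τ)sin(4ξ)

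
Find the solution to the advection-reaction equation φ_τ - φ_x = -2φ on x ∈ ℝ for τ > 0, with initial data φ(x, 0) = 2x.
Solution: Substitute φ = exp(-2τ)u, i.e. u = exp(2τ)φ.
By the product rule, φ_τ = exp(-2τ)(u_τ - 2u), φ_x = exp(-2τ)u_x.
Substituting into the PDE and dividing by exp(-2τ): u_τ - 2u - u_x = -2u.
The lower-order terms cancel, leaving the standard advection equation u_τ - u_x = 0.
Initial data for u: u(x,0) = φ(x,0) = 2x.
Solve for u:
  By method of characteristics (waves move left with speed 1):
  Along characteristics x + τ = const, u is constant, so u(x,τ) = f(x + τ) with f = u(·, 0).
Hence u(x,τ) = 2x + 2τ.
Transform back: φ(x,τ) = exp(-2τ)u(x,τ).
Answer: φ(x, τ) = 2xexp(-2τ) + 2τexp(-2τ)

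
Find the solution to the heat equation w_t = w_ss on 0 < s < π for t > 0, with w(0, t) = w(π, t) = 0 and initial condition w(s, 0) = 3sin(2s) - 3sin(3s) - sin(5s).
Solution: Separating variables: w = Σ c_n exp(-n²t) sin(ns). From w(s,0) = 3sin(2s) - 3sin(3s) - sin(5s): c_2=3, c_3=-3, c_5=-1.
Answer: w(s, t) = 3exp(-4t)sin(2s) - 3exp(-9t)sin(3s) - exp(-25t)sin(5s)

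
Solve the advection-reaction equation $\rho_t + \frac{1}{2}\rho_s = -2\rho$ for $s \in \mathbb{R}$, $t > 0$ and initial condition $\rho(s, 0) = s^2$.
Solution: Substitute $\rho = e^{-2t}u$.
Then $\rho_t = e^{-2t}(u_t - 2u)$, $\rho_s = e^{-2t}u_s$; substituting and dividing by $e^{-2t}$, the lower-order terms cancel: $u_t + \frac{1}{2}u_s = 0$ (standard advection equation).
Data for $u$: $u(s,0) = \rho(s,0) = s^2$.
By characteristics ($ds/dt = 1/2$), $u(s,t) = f(s - \frac{1}{2}t)$ with $f = u( \cdot , 0)$.
So $u(s,t) = s^2 - s t + \frac{1}{4} t^2$, and $\rho(s,t) = e^{-2t}u(s,t)$.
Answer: $\rho(s, t) = s^2 e^{-2 t} -  s t e^{-2 t} + \frac{1}{4} t^2 e^{-2 t}$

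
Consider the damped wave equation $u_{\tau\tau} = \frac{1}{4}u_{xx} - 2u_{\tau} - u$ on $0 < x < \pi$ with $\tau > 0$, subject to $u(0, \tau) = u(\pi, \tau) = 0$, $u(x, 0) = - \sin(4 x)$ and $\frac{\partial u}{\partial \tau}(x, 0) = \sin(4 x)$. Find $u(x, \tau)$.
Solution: Substitute $u = e^{-\tau}w$.
Then $u_{\tau} = e^{-\tau}(w_{\tau} - w)$, $u_{\tau\tau} = e^{-\tau}(w_{\tau\tau} - 2w_{\tau} + w)$, $u_{xx} = e^{-\tau}w_{xx}$; substituting and dividing by $e^{-\tau}$, the lower-order terms cancel: $w_{\tau\tau} = \frac{1}{4}w_{xx}$ (standard wave equation).
Data for $w$: $w(x,0) = u(x,0) = - \sin(4 x)$; $w_{\tau}(x,0) = u_{\tau}(x,0) + u(x,0) = 0$. The boundary conditions carry over: $w(0,\tau) = w(\pi,\tau) = 0$.
Separating variables: $w = \sum [A_n \cos(\omega_n \tau) + B_n \sin(\omega_n \tau)] \sin(nx)$, $\omega_n = n/2$. From ICs: $A_4=-1$.
So $w(x,\tau) = - \sin(4 x) \cos(2 \tau)$, and $u(x,\tau) = e^{-\tau}w(x,\tau)$.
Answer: $u(x, \tau) = - e^{-\tau} \sin(4 x) \cos(2 \tau)$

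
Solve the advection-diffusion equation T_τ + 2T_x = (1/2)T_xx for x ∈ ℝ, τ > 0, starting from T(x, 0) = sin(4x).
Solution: Moving frame: η = x - 2τ, σ = τ, T = u(η,σ), so T_τ = u_σ - 2u_η and T_xx = u_ηη.
Hence T_τ + 2T_x = u_σ and the PDE becomes the heat equation u_σ = (1/2)u_ηη on η ∈ ℝ.
Initial data: u(η,0) = T(η,0) = sin(4η). Each mode sin(nη) decays as exp(-n²σ/2) on ℝ, so u(η,σ) = Σ c_n exp(-n²σ/2) sin(nη) with c_4=1: u(η,σ) = exp(-8σ)sin(4η).
Substituting back: T(x,τ) = u(x - 2τ, τ).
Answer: T(x, τ) = exp(-8τ)sin(4x - 8τ)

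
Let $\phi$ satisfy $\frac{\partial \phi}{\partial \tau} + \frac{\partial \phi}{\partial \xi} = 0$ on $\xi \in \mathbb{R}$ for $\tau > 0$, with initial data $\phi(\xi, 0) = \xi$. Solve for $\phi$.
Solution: By method of characteristics (waves move right with speed 1):
Along characteristics $\xi - \tau =$ const, $\phi$ is constant, so $\phi(\xi,\tau) = f(\xi - \tau)$ with $f = \phi( \cdot , 0)$.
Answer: $\phi(\xi, \tau) = - \tau + \xi$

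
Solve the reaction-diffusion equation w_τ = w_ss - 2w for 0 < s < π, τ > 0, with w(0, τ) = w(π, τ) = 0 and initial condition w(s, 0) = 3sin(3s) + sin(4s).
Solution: Substitute w = exp(-2τ)u, i.e. u = exp(2τ)w.
By the product rule, w_τ = exp(-2τ)(u_τ - 2u), w_ss = exp(-2τ)u_ss.
Substituting into the PDE and dividing by exp(-2τ): u_τ - 2u = u_ss - 2u.
The lower-order terms cancel, leaving the standard heat equation u_τ = u_ss.
Initial data for u: u(s,0) = w(s,0) = 3sin(3s) + sin(4s). The boundary conditions carry over: u(0,τ) = u(π,τ) = 0.
Solve for u:
  Using separation of variables u = X(s)T(τ):
  Eigenfunctions: sin(ns), n = 1, 2, 3, ...
  General solution: u(s, τ) = Σ c_n sin(ns) exp(-n² τ)
  Matching u(s,0) = 3sin(3s) + sin(4s) term by term: c_3=3, c_4=1.
Hence u(s,τ) = 3exp(-9τ)sin(3s) + exp(-16τ)sin(4s).
Transform back: w(s,τ) = exp(-2τ)u(s,τ).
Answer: w(s, τ) = 3exp(-11τ)sin(3s) + exp(-18τ)sin(4s)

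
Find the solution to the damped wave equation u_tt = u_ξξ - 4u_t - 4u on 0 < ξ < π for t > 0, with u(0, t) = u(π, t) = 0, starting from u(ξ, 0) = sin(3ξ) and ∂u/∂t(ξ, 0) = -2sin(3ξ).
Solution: Substitute u = exp(-2t)w.
Then u_t = exp(-2t)(w_t - 2w), u_tt = exp(-2t)(w_tt - 4w_t + 4w), u_ξξ = exp(-2t)w_ξξ; substituting and dividing by exp(-2t), the lower-order terms cancel: w_tt = w_ξξ (standard wave equation).
Data for w: w(ξ,0) = u(ξ,0) = sin(3ξ); w_t(ξ,0) = u_t(ξ,0) + 2u(ξ,0) = 0. The boundary conditions carry over: w(0,t) = w(π,t) = 0.
Separating variables: w = Σ [A_n cos(ω_n t) + B_n sin(ω_n t)] sin(nξ), ω_n = n. From ICs: A_3=1.
So w(ξ,t) = sin(3ξ)cos(3t), and u(ξ,t) = exp(-2t)w(ξ,t).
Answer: u(ξ, t) = exp(-2t)sin(3ξ)cos(3t)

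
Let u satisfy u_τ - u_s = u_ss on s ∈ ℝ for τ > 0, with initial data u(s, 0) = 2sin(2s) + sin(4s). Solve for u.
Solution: Moving frame: η = s + τ, σ = τ, u = w(η,σ), so u_τ = w_σ + w_η and u_ss = w_ηη.
Hence u_τ - u_s = w_σ and the PDE becomes the heat equation w_σ = w_ηη on η ∈ ℝ.
Initial data: w(η,0) = u(η,0) = 2sin(2η) + sin(4η). Each mode sin(nη) decays as exp(-n²σ) on ℝ, so w(η,σ) = Σ c_n exp(-n²σ) sin(nη) with c_2=2, c_4=1: w(η,σ) = 2exp(-4σ)sin(2η) + exp(-16σ)sin(4η).
Substituting back: u(s,τ) = w(s + τ, τ).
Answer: u(s, τ) = 2exp(-4τ)sin(2s + 2τ) + exp(-16τ)sin(4s + 4τ)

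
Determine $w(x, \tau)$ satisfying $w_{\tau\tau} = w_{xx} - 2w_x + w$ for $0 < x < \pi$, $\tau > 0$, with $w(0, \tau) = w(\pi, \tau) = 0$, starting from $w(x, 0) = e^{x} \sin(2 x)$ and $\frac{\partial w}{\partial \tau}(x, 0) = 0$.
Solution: Substitute $w = e^{x}u$, i.e. $u = e^{-x}w$.
By the product rule, $w_x = e^{x}(u_x + u)$, $w_{xx} = e^{x}(u_{xx} + 2u_x + u)$, $w_{\tau\tau} = e^{x}u_{\tau\tau}$.
Substituting into the PDE and dividing by $e^{x}$: $u_{\tau\tau} = (u_{xx} + 2u_x + u) - 2(u_x + u) + u$.
The lower-order terms cancel, leaving the standard wave equation $u_{\tau\tau} = u_{xx}$.
Initial data for $u$: $u(x,0) = e^{-x}w(x,0) = \sin(2 x)$; $u_{\tau}(x,0) = e^{-x}w_{\tau}(x,0) = 0$. The boundary conditions carry over: $u(0,\tau) = u(\pi,\tau) = 0$.
Solve for $u$:
  Using separation of variables $u = X(x)T(\tau)$:
  Eigenfunctions: $\sin(nx)$, $n = 1, 2, 3, \ldots$
  General solution: $u(x, \tau) = \sum [A_n \cos(n \tau) + B_n \sin(n \tau)] \sin(nx)$
  From $u(x,0) = \sin(2 x)$: $A_2=1$. From $u_{\tau}(x,0) = 0$: all $B_n = 0$.
Hence $u(x,\tau) = \sin(2 x) \cos(2 \tau)$.
Transform back: $w(x,\tau) = e^{x}u(x,\tau)$.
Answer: $w(x, \tau) = e^{x} \sin(2 x) \cos(2 \tau)$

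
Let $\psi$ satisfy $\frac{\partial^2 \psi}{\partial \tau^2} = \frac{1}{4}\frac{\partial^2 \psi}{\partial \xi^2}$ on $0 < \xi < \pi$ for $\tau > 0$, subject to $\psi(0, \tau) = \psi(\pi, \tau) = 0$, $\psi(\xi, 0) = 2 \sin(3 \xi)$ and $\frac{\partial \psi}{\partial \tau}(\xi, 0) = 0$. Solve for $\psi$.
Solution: Separating variables: $\psi = \sum [A_n \cos(\omega_n \tau) + B_n \sin(\omega_n \tau)] \sin(n\xi)$, $\omega_n = n/2$. From ICs: $A_3=2$.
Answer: $\psi(\xi, \tau) = 2 \sin(3 \xi) \cos(3 \tau/2)$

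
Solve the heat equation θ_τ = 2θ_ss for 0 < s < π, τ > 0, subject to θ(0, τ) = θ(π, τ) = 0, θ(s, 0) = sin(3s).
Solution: Using separation of variables θ = X(s)G(τ):
Eigenfunctions: sin(ns), n = 1, 2, 3, ...
General solution: θ(s, τ) = Σ c_n sin(ns) exp(-2n² τ)
Matching θ(s,0) = sin(3s) term by term: c_3=1.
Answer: θ(s, τ) = exp(-18τ)sin(3s)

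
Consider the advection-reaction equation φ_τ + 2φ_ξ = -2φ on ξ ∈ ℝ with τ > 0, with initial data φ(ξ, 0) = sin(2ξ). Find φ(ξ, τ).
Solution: Substitute φ = exp(-2τ)u, i.e. u = exp(2τ)φ.
By the product rule, φ_τ = exp(-2τ)(u_τ - 2u), φ_ξ = exp(-2τ)u_ξ.
Substituting into the PDE and dividing by exp(-2τ): u_τ - 2u + 2u_ξ = -2u.
The lower-order terms cancel, leaving the standard advection equation u_τ + 2u_ξ = 0.
Initial data for u: u(ξ,0) = φ(ξ,0) = sin(2ξ).
Solve for u:
  By method of characteristics (waves move right with speed 2):
  Along characteristics ξ - 2τ = const, u is constant, so u(ξ,τ) = f(ξ - 2τ) with f = u(·, 0).
Hence u(ξ,τ) = sin(2ξ - 4τ).
Transform back: φ(ξ,τ) = exp(-2τ)u(ξ,τ).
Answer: φ(ξ, τ) = exp(-2τ)sin(2ξ - 4τ)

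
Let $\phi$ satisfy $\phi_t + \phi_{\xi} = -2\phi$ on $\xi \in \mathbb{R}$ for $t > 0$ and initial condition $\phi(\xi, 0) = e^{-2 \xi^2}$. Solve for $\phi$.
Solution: Substitute $\phi = e^{-2t}u$, i.e. $u = e^{2t}\phi$.
By the product rule, $\phi_t = e^{-2t}(u_t - 2u)$, $\phi_{\xi} = e^{-2t}u_{\xi}$.
Substituting into the PDE and dividing by $e^{-2t}$: $u_t - 2u + u_{\xi} = -2u$.
The lower-order terms cancel, leaving the standard advection equation $u_t + u_{\xi} = 0$.
Initial data for $u$: $u(\xi,0) = \phi(\xi,0) = e^{-2 \xi^2}$.
Solve for $u$:
  By method of characteristics (waves move right with speed 1):
  Along characteristics $\xi - t =$ const, $u$ is constant, so $u(\xi,t) = f(\xi - t)$ with $f = u( \cdot , 0)$.
Hence $u(\xi,t) = e^{-2 (-t + \xi)^2}$.
Transform back: $\phi(\xi,t) = e^{-2t}u(\xi,t)$.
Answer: $\phi(\xi, t) = e^{-2 t} e^{-2 (\xi - t)^2}$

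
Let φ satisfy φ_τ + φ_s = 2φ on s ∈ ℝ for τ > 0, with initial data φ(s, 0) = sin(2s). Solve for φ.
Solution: Substitute φ = exp(2τ)u, i.e. u = exp(-2τ)φ.
By the product rule, φ_τ = exp(2τ)(u_τ + 2u), φ_s = exp(2τ)u_s.
Substituting into the PDE and dividing by exp(2τ): u_τ + 2u + u_s = 2u.
The lower-order terms cancel, leaving the standard advection equation u_τ + u_s = 0.
Initial data for u: u(s,0) = φ(s,0) = sin(2s).
Solve for u:
  By method of characteristics (waves move right with speed 1):
  Along characteristics s - τ = const, u is constant, so u(s,τ) = f(s - τ) with f = u(·, 0).
Hence u(s,τ) = sin(2s - 2τ).
Transform back: φ(s,τ) = exp(2τ)u(s,τ).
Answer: φ(s, τ) = exp(2τ)sin(2s - 2τ)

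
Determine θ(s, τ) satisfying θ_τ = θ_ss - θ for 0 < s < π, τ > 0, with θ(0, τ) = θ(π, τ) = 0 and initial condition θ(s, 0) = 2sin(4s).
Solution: Substitute θ = exp(-τ)u.
Then θ_τ = exp(-τ)(u_τ - u), θ_ss = exp(-τ)u_ss; substituting and dividing by exp(-τ), the lower-order terms cancel: u_τ = u_ss (standard heat equation).
Data for u: u(s,0) = θ(s,0) = 2sin(4s). The boundary conditions carry over: u(0,τ) = u(π,τ) = 0.
Separating variables: u = Σ c_n exp(-n²τ) sin(ns). From u(s,0) = 2sin(4s): c_4=2.
So u(s,τ) = 2exp(-16τ)sin(4s), and θ(s,τ) = exp(-τ)u(s,τ).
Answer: θ(s, τ) = 2exp(-17τ)sin(4s)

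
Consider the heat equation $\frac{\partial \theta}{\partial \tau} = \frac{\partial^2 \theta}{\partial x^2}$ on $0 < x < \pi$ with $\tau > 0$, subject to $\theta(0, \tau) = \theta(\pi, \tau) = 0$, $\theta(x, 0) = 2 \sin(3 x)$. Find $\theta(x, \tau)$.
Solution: Separating variables: $\theta = \sum c_n e^{-n^2\tau} \sin(nx)$. From $\theta(x,0) = 2 \sin(3 x)$: $c_3=2$.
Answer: $\theta(x, \tau) = 2 e^{-9 \tau} \sin(3 x)$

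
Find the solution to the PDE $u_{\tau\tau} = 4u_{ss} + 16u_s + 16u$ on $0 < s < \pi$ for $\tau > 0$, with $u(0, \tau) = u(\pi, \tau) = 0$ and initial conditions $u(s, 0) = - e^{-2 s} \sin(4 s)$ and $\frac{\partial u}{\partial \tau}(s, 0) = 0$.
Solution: Substitute $u = e^{-2s}w$, i.e. $w = e^{2s}u$.
By the product rule, $u_s = e^{-2s}(w_s - 2w)$, $u_{ss} = e^{-2s}(w_{ss} - 4w_s + 4w)$, $u_{\tau\tau} = e^{-2s}w_{\tau\tau}$.
Substituting into the PDE and dividing by $e^{-2s}$: $w_{\tau\tau} = 4(w_{ss} - 4w_s + 4w) + 16(w_s - 2w) + 16w$.
The lower-order terms cancel, leaving the standard wave equation $w_{\tau\tau} = 4w_{ss}$.
Initial data for $w$: $w(s,0) = e^{2s}u(s,0) = - \sin(4 s)$; $w_{\tau}(s,0) = e^{2s}u_{\tau}(s,0) = 0$. The boundary conditions carry over: $w(0,\tau) = w(\pi,\tau) = 0$.
Solve for $w$:
  Using separation of variables $w = X(s)T(\tau)$:
  Eigenfunctions: $\sin(ns)$, $n = 1, 2, 3, \ldots$
  General solution: $w(s, \tau) = \sum [A_n \cos(2n \tau) + B_n \sin(2n \tau)] \sin(ns)$
  From $w(s,0) = - \sin(4 s)$: $A_4=-1$. From $w_{\tau}(s,0) = 0$: all $B_n = 0$.
Hence $w(s,\tau) = - \sin(4 s) \cos(8 \tau)$.
Transform back: $u(s,\tau) = e^{-2s}w(s,\tau)$.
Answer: $u(s, \tau) = - e^{-2 s} \sin(4 s) \cos(8 \tau)$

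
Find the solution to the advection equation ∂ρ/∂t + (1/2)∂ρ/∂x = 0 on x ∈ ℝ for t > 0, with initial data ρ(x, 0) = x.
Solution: By method of characteristics (waves move right with speed 1/2):
Along characteristics x - (1/2)t = const, ρ is constant, so ρ(x,t) = f(x - (1/2)t) with f = ρ(·, 0).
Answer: ρ(x, t) = -(1/2)t + x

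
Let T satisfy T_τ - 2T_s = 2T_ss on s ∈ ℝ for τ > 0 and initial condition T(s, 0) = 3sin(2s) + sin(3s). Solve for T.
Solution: Change to a moving frame: let η = s + 2τ, σ = τ and write T(s,τ) = u(η,σ).
By the chain rule T_τ = u_σ + 2u_η, T_s = u_η, T_ss = u_ηη.
Then T_τ - 2T_s = u_σ: the advection term cancels and the PDE becomes the heat equation u_σ = 2u_ηη on η ∈ ℝ.
Initial data: u(η,0) = T(η,0) = 3sin(2η) + sin(3η).
On η ∈ ℝ each mode satisfies (sin(nη))″ = -n² sin(nη), so exp(-2n²σ) sin(nη) solves the heat equation; by superposition u(η,σ) = Σ c_n exp(-2n²σ) sin(nη).
Reading off the coefficients: c_2=3, c_3=1, so u(η,σ) = 3exp(-8σ)sin(2η) + exp(-18σ)sin(3η).
Substituting back η = s + 2τ, σ = τ: T(s,τ) = u(s + 2τ, τ).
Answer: T(s, τ) = 3exp(-8τ)sin(2s + 4τ) + exp(-18τ)sin(3s + 6τ)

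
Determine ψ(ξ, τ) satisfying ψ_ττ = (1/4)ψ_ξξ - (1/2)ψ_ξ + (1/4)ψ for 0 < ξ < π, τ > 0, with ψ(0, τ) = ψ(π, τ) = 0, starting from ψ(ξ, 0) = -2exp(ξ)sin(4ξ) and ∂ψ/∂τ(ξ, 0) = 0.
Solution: Substitute ψ = exp(ξ)u.
Then ψ_ξ = exp(ξ)(u_ξ + u), ψ_ξξ = exp(ξ)(u_ξξ + 2u_ξ + u), ψ_ττ = exp(ξ)u_ττ; substituting and dividing by exp(ξ), the lower-order terms cancel: u_ττ = (1/4)u_ξξ (standard wave equation).
Data for u: u(ξ,0) = exp(-ξ)ψ(ξ,0) = -2sin(4ξ); u_τ(ξ,0) = exp(-ξ)ψ_τ(ξ,0) = 0. The boundary conditions carry over: u(0,τ) = u(π,τ) = 0.
Separating variables: u = Σ [A_n cos(ω_n τ) + B_n sin(ω_n τ)] sin(nξ), ω_n = n/2. From ICs: A_4=-2.
So u(ξ,τ) = -2sin(4ξ)cos(2τ), and ψ(ξ,τ) = exp(ξ)u(ξ,τ).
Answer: ψ(ξ, τ) = -2exp(ξ)sin(4ξ)cos(2τ)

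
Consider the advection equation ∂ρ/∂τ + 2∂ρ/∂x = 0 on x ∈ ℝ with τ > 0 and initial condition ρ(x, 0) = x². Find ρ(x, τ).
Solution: By method of characteristics (waves move right with speed 2):
Along characteristics x - 2τ = const, ρ is constant, so ρ(x,τ) = f(x - 2τ) with f = ρ(·, 0).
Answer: ρ(x, τ) = x² - 4xτ + 4τ²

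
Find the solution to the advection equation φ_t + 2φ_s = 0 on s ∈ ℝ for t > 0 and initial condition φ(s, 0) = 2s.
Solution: By characteristics (ds/dt = 2), φ(s,t) = f(s - 2t) with f = φ(·, 0).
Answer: φ(s, t) = 2s - 4t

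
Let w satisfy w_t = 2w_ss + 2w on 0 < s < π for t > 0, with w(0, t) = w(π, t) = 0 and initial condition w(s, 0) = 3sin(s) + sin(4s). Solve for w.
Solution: Substitute w = exp(2t)u.
Then w_t = exp(2t)(u_t + 2u), w_ss = exp(2t)u_ss; substituting and dividing by exp(2t), the lower-order terms cancel: u_t = 2u_ss (standard heat equation).
Data for u: u(s,0) = w(s,0) = 3sin(s) + sin(4s). The boundary conditions carry over: u(0,t) = u(π,t) = 0.
Separating variables: u = Σ c_n exp(-2n²t) sin(ns). From u(s,0) = 3sin(s) + sin(4s): c_1=3, c_4=1.
So u(s,t) = 3exp(-2t)sin(s) + exp(-32t)sin(4s), and w(s,t) = exp(2t)u(s,t).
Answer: w(s, t) = 3sin(s) + exp(-30t)sin(4s)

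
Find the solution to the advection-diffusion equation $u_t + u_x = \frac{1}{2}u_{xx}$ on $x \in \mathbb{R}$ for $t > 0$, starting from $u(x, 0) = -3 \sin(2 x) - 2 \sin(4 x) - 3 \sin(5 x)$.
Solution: Moving frame: $\eta = x - t$, $\sigma = t$, $u = w(\eta,\sigma)$, so $u_t = w_{\sigma} - w_{\eta}$ and $u_{xx} = w_{\eta\eta}$.
Hence $u_t + u_x = w_{\sigma}$ and the PDE becomes the heat equation $w_{\sigma} = \frac{1}{2}w_{\eta\eta}$ on $\eta \in \mathbb{R}$.
Initial data: $w(\eta,0) = u(\eta,0) = -3 \sin(2 \eta) - 2 \sin(4 \eta) - 3 \sin(5 \eta)$. Each mode $\sin(n\eta)$ decays as $e^{-n^2\sigma/2}$ on $\mathbb{R}$, so $w(\eta,\sigma) = \sum c_n e^{-n^2\sigma/2} \sin(n\eta)$ with $c_2=-3, c_4=-2, c_5=-3$: $w(\eta,\sigma) = -3 e^{-2 \sigma} \sin(2 \eta) - 2 e^{-8 \sigma} \sin(4 \eta) - 3 e^{-25 \sigma/2} \sin(5 \eta)$.
Substituting back: $u(x,t) = w(x - t, t)$.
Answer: $u(x, t) = 3 e^{-2 t} \sin(2 t - 2 x) + 2 e^{-8 t} \sin(4 t - 4 x) + 3 e^{-25 t/2} \sin(5 t - 5 x)$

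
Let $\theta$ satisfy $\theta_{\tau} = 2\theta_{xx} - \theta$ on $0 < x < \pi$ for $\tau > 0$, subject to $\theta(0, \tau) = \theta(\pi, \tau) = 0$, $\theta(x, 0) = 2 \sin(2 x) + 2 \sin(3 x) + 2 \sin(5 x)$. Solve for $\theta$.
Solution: Substitute $\theta = e^{-\tau}u$, i.e. $u = e^{\tau}\theta$.
By the product rule, $\theta_{\tau} = e^{-\tau}(u_{\tau} - u)$, $\theta_{xx} = e^{-\tau}u_{xx}$.
Substituting into the PDE and dividing by $e^{-\tau}$: $u_{\tau} - u = 2u_{xx} - u$.
The lower-order terms cancel, leaving the standard heat equation $u_{\tau} = 2u_{xx}$.
Initial data for $u$: $u(x,0) = \theta(x,0) = 2 \sin(2 x) + 2 \sin(3 x) + 2 \sin(5 x)$. The boundary conditions carry over: $u(0,\tau) = u(\pi,\tau) = 0$.
Solve for $u$:
  Using separation of variables $u = X(x)G(\tau)$:
  Eigenfunctions: $\sin(nx)$, $n = 1, 2, 3, \ldots$
  General solution: $u(x, \tau) = \sum c_n \sin(nx) e^{-2n^2 \tau}$
  Matching $u(x,0) = 2 \sin(2 x) + 2 \sin(3 x) + 2 \sin(5 x)$ term by term: $c_2=2, c_3=2, c_5=2$.
Hence $u(x,\tau) = 2 e^{-8 \tau} \sin(2 x) + 2 e^{-18 \tau} \sin(3 x) + 2 e^{-50 \tau} \sin(5 x)$.
Transform back: $\theta(x,\tau) = e^{-\tau}u(x,\tau)$.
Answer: $\theta(x, \tau) = 2 e^{-9 \tau} \sin(2 x) + 2 e^{-19 \tau} \sin(3 x) + 2 e^{-51 \tau} \sin(5 x)$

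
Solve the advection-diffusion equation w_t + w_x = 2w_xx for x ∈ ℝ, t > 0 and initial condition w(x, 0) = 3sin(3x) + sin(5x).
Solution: Moving frame: η = x - t, σ = t, w = u(η,σ), so w_t = u_σ - u_η and w_xx = u_ηη.
Hence w_t + w_x = u_σ and the PDE becomes the heat equation u_σ = 2u_ηη on η ∈ ℝ.
Initial data: u(η,0) = w(η,0) = 3sin(3η) + sin(5η). Each mode sin(nη) decays as exp(-2n²σ) on ℝ, so u(η,σ) = Σ c_n exp(-2n²σ) sin(nη) with c_3=3, c_5=1: u(η,σ) = 3exp(-18σ)sin(3η) + exp(-50σ)sin(5η).
Substituting back: w(x,t) = u(x - t, t).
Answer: w(x, t) = -3exp(-18t)sin(3t - 3x) - exp(-50t)sin(5t - 5x)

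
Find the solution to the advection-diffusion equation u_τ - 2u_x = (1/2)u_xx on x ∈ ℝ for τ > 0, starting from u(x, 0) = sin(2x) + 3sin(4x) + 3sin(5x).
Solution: Change to a moving frame: let η = x + 2τ, σ = τ and write u(x,τ) = w(η,σ).
By the chain rule u_τ = w_σ + 2w_η, u_x = w_η, u_xx = w_ηη.
Then u_τ - 2u_x = w_σ: the advection term cancels and the PDE becomes the heat equation w_σ = (1/2)w_ηη on η ∈ ℝ.
Initial data: w(η,0) = u(η,0) = sin(2η) + 3sin(4η) + 3sin(5η).
On η ∈ ℝ each mode satisfies (sin(nη))″ = -n² sin(nη), so exp(-n²σ/2) sin(nη) solves the heat equation; by superposition w(η,σ) = Σ c_n exp(-n²σ/2) sin(nη).
Reading off the coefficients: c_2=1, c_4=3, c_5=3, so w(η,σ) = exp(-2σ)sin(2η) + 3exp(-8σ)sin(4η) + 3exp(-25σ/2)sin(5η).
Substituting back η = x + 2τ, σ = τ: u(x,τ) = w(x + 2τ, τ).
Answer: u(x, τ) = exp(-2τ)sin(2x + 4τ) + 3exp(-8τ)sin(4x + 8τ) + 3exp(-25τ/2)sin(5x + 10τ)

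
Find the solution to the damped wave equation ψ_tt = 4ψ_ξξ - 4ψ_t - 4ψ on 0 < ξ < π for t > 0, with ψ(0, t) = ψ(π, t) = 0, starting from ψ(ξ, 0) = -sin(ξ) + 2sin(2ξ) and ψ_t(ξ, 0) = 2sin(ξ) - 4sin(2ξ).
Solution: Substitute ψ = exp(-2t)u.
Then ψ_t = exp(-2t)(u_t - 2u), ψ_tt = exp(-2t)(u_tt - 4u_t + 4u), ψ_ξξ = exp(-2t)u_ξξ; substituting and dividing by exp(-2t), the lower-order terms cancel: u_tt = 4u_ξξ (standard wave equation).
Data for u: u(ξ,0) = ψ(ξ,0) = -sin(ξ) + 2sin(2ξ); u_t(ξ,0) = ψ_t(ξ,0) + 2ψ(ξ,0) = 0. The boundary conditions carry over: u(0,t) = u(π,t) = 0.
Separating variables: u = Σ [A_n cos(ω_n t) + B_n sin(ω_n t)] sin(nξ), ω_n = 2n. From ICs: A_1=-1, A_2=2.
So u(ξ,t) = -sin(ξ)cos(2t) + 2sin(2ξ)cos(4t), and ψ(ξ,t) = exp(-2t)u(ξ,t).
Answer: ψ(ξ, t) = -exp(-2t)sin(ξ)cos(2t) + 2exp(-2t)sin(2ξ)cos(4t)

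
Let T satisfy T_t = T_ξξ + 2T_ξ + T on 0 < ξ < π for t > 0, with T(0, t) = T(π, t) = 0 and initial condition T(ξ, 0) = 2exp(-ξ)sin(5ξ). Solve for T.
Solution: Substitute T = exp(-ξ)u, i.e. u = exp(ξ)T.
By the product rule, T_ξ = exp(-ξ)(u_ξ - u), T_ξξ = exp(-ξ)(u_ξξ - 2u_ξ + u), T_t = exp(-ξ)u_t.
Substituting into the PDE and dividing by exp(-ξ): u_t = (u_ξξ - 2u_ξ + u) + 2(u_ξ - u) + u.
The lower-order terms cancel, leaving the standard heat equation u_t = u_ξξ.
Initial data for u: u(ξ,0) = exp(ξ)T(ξ,0) = 2sin(5ξ). The boundary conditions carry over: u(0,t) = u(π,t) = 0.
Solve for u:
  Using separation of variables u = X(ξ)G(t):
  Eigenfunctions: sin(nξ), n = 1, 2, 3, ...
  General solution: u(ξ, t) = Σ c_n sin(nξ) exp(-n² t)
  Matching u(ξ,0) = 2sin(5ξ) term by term: c_5=2.
Hence u(ξ,t) = 2exp(-25t)sin(5ξ).
Transform back: T(ξ,t) = exp(-ξ)u(ξ,t).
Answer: T(ξ, t) = 2exp(-25t)exp(-ξ)sin(5ξ)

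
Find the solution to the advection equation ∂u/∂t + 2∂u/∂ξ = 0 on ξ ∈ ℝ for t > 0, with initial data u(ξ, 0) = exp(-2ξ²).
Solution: By method of characteristics (waves move right with speed 2):
Along characteristics ξ - 2t = const, u is constant, so u(ξ,t) = f(ξ - 2t) with f = u(·, 0).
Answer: u(ξ, t) = exp(-2(-2t + ξ)²)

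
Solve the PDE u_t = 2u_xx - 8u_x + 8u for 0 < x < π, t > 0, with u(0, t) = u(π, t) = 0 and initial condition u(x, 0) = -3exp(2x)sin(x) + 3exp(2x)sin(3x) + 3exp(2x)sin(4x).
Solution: Substitute u = exp(2x)w, i.e. w = exp(-2x)u.
By the product rule, u_x = exp(2x)(w_x + 2w), u_xx = exp(2x)(w_xx + 4w_x + 4w), u_t = exp(2x)w_t.
Substituting into the PDE and dividing by exp(2x): w_t = 2(w_xx + 4w_x + 4w) - 8(w_x + 2w) + 8w.
The lower-order terms cancel, leaving the standard heat equation w_t = 2w_xx.
Initial data for w: w(x,0) = exp(-2x)u(x,0) = -3sin(x) + 3sin(3x) + 3sin(4x). The boundary conditions carry over: w(0,t) = w(π,t) = 0.
Solve for w:
  Using separation of variables w = X(x)T(t):
  Eigenfunctions: sin(nx), n = 1, 2, 3, ...
  General solution: w(x, t) = Σ c_n sin(nx) exp(-2n² t)
  Matching w(x,0) = -3sin(x) + 3sin(3x) + 3sin(4x) term by term: c_1=-3, c_3=3, c_4=3.
Hence w(x,t) = -3exp(-2t)sin(x) + 3exp(-18t)sin(3x) + 3exp(-32t)sin(4x).
Transform back: u(x,t) = exp(2x)w(x,t).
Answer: u(x, t) = -3exp(-2t)exp(2x)sin(x) + 3exp(-18t)exp(2x)sin(3x) + 3exp(-32t)exp(2x)sin(4x)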